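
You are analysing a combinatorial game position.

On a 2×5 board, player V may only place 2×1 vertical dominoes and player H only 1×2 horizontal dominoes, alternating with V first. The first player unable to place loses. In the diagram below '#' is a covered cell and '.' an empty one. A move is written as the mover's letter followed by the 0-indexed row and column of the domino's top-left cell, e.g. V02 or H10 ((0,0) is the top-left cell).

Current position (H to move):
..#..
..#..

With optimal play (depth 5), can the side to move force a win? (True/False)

[..#../..#..] H move#1: H00:-1/###../..#..*, H03:-1/..###/..#.., H10:-1/..#../###.., H13:-1/..#../..###
[###../..#..] V move#2: V03:+1/####./..##.*, V04:+1/###.#/..#.#
[####./..##.] H move#3: H10:-1/####./####.*
[####./####.] V move#4: V04:+1/#####/#####*
[#####/#####] end (terminal -1, H#5); searched ..#../..#.. to 5

H winning at [..#../..#..]: False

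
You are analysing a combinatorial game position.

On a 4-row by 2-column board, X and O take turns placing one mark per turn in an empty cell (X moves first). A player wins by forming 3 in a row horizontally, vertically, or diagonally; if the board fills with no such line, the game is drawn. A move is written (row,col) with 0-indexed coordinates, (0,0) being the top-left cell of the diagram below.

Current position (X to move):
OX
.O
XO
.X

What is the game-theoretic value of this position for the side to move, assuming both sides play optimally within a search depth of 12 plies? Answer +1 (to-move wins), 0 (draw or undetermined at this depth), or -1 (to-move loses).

ply 1, X at OX/.O/XO/.X | (1,0)=+0→OX/XO/XO/.X*; (3,0)=+0→OX/.O/XO/XX
ply 2, O at OX/XO/XO/.X | (3,0)=+0→OX/XO/XO/OX*
ply 3: OX/XO/XO/OX is terminal +0 (X); from OX/.O/XO/.X depth 12

value(OX/.O/XO/.X, X) = 0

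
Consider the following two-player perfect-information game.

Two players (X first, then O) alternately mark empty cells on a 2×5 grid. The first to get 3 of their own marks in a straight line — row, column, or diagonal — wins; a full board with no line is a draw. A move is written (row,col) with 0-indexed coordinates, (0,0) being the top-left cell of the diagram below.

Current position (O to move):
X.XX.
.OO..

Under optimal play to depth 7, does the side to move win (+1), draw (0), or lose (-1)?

value(X.XX./.OO.., O) = +1

p1 O@[X.XX./.OO..]: (0,1)[XOXX./.OO..]-1 (0,4)[X.XXO/.OO..]-1 (1,0)[X.XX./OOO..]+1* (1,3)[X.XX./.OOO.]+1 (1,4)[X.XX./.OO.O]-1
p2 X@[X.XX./OOO..] terminal -1; root [X.XX./.OO..] d7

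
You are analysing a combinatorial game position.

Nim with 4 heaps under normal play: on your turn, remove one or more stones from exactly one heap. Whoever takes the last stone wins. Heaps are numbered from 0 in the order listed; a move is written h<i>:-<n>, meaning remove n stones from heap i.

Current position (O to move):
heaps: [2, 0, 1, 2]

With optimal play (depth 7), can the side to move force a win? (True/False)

p1 O@[(2,0,1,2)]: h0:-1[(1,0,1,2)]-1 h0:-2[(0,0,1,2)]-1 h2:-1[(2,0,0,2)]+1* h3:-1[(2,0,1,1)]-1 h3:-2[(2,0,1,0)]-1
p2 X@[(2,0,0,2)]: h0:-1[(1,0,0,2)]-1* h0:-2[(0,0,0,2)]-1 h3:-1[(2,0,0,1)]-1 h3:-2[(2,0,0,0)]-1
p3 O@[(1,0,0,2)]: h0:-1[(0,0,0,2)]-1 h3:-1[(1,0,0,1)]+1* h3:-2[(1,0,0,0)]-1
p4 X@[(1,0,0,1)]: h0:-1[(0,0,0,1)]-1* h3:-1[(1,0,0,0)]-1
p5 O@[(0,0,0,1)]: h3:-1[(0,0,0,0)]+1*
p6 X@[(0,0,0,0)] terminal -1; root [(2,0,1,2)] d7

O winning at [(2,0,1,2)]: True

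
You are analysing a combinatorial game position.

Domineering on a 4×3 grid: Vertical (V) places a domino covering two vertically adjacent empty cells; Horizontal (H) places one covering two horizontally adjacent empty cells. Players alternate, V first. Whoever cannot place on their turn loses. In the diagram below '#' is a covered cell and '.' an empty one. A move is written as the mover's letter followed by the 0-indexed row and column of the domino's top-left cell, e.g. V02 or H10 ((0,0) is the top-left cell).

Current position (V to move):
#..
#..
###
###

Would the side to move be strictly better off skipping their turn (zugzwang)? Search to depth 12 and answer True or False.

ply 1, V at #../#../###/### | V01=+1→##./##./###/###*; V02=+1→#.#/#.#/###/###
ply 2: ##./##./###/### is terminal -1 (H); from #../#../###/### depth 12
if V skipped the turn, H would face:
~ ply 1, H at #../#../###/### | H01=+1→###/#../###/###*; H11=+1→#../###/###/###
~ ply 2: ###/#../###/### is terminal -1 (V); from #../#../###/### depth 12
compare (V): move=+1 vs pass=-1

zugzwang(#../#../###/###, V) = False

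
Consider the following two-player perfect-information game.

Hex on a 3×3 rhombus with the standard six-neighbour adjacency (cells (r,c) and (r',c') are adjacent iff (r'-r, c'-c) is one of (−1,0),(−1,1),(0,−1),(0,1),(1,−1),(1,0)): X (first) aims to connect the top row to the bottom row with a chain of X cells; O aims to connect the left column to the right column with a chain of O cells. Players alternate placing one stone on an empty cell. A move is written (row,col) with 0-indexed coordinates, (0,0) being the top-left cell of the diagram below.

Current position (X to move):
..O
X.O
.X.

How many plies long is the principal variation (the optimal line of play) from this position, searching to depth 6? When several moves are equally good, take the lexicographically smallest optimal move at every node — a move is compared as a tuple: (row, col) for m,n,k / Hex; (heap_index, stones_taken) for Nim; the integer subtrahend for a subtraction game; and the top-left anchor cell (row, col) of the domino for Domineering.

PV length from [..O/X.O/.X.]: 3 plies

p1 X@[..O/X.O/.X.]: (0,0)[X.O/X.O/.X.]+1* (0,1)[.XO/X.O/.X.]+1 (1,1)[..O/XXO/.X.]+1 (2,0)[..O/X.O/XX.]+1 (2,2)[..O/X.O/.XX]+1
p2 O@[X.O/X.O/.X.]: (0,1)[XOO/X.O/.X.]-1* (1,1)[X.O/XOO/.X.]-1 (2,0)[X.O/X.O/OX.]-1 (2,2)[X.O/X.O/.XO]-1
p3 X@[XOO/X.O/.X.]: (1,1)[XOO/XXO/.X.]+1* (2,0)[XOO/X.O/XX.]+1 (2,2)[XOO/X.O/.XX]+1
p4 O@[XOO/XXO/.X.] terminal -1; root [..O/X.O/.X.] d6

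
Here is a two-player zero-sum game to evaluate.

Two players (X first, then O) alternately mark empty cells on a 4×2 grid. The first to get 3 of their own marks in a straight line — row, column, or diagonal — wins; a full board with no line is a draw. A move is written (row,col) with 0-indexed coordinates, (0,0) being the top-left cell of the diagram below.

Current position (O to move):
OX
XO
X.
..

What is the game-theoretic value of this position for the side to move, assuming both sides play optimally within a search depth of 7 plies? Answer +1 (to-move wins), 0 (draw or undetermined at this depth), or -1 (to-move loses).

value(OX/XO/X./.., O) = 0

p1 O@[OX/XO/X./..]: (2,1)[OX/XO/XO/..]-1 (3,0)[OX/XO/X./O.]+0* (3,1)[OX/XO/X./.O]-1
p2 X@[OX/XO/X./O.]: (2,1)[OX/XO/XX/O.]+0* (3,1)[OX/XO/X./OX]+0
p3 O@[OX/XO/XX/O.]: (3,1)[OX/XO/XX/OO]+0*
p4 X@[OX/XO/XX/OO] terminal +0; root [OX/XO/X./..] d7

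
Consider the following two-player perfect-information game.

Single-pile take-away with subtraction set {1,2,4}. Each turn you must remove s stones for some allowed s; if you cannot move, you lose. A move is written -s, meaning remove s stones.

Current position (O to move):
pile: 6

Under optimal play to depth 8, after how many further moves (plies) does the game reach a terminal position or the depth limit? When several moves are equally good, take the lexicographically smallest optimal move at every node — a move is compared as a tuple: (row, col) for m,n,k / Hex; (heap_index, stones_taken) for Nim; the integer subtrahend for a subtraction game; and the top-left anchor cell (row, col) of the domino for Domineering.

ply 1, O at 6 | -1=-1→5*; -2=-1→4; -4=-1→2
ply 2, X at 5 | -1=-1→4; -2=+1→3*; -4=-1→1
ply 3, O at 3 | -1=-1→2*; -2=-1→1
ply 4, X at 2 | -1=-1→1; -2=+1→0*
ply 5: 0 is terminal -1 (O); from 6 depth 8

PV length from [6]: 4 plies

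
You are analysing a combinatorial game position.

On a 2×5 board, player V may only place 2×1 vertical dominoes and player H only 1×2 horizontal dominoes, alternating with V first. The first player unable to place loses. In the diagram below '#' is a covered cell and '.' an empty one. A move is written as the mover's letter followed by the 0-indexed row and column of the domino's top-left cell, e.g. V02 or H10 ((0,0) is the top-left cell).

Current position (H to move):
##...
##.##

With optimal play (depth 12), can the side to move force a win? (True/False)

H winning at [##.../##.##]: True

p1 H@[##.../##.##]: H02[####./##.##]+1* H03[##.##/##.##]-1
p2 V@[####./##.##] terminal -1; root [##.../##.##] d12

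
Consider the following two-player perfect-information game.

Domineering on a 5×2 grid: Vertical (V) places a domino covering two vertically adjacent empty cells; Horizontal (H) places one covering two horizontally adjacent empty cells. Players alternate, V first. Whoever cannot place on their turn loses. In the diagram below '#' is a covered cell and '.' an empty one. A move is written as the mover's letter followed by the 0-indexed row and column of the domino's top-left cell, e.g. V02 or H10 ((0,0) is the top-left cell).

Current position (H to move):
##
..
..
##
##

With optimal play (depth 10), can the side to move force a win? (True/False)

H winning at [##/../../##/##]: True

ply 1, H at ##/../../##/## | H10=+1→##/##/../##/##*; H20=+1→##/../##/##/##
ply 2: ##/##/../##/## is terminal -1 (V); from ##/../../##/## depth 10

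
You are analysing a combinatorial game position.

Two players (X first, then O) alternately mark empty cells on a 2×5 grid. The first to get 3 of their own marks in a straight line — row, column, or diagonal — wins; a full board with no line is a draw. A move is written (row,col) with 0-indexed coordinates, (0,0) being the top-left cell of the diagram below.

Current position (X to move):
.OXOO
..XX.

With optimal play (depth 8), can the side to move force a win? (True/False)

X winning at [.OXOO/..XX.]: True

p1 X@[.OXOO/..XX.]: (0,0)[XOXOO/..XX.]+1* (1,0)[.OXOO/X.XX.]+1 (1,1)[.OXOO/.XXX.]+1 (1,4)[.OXOO/..XXX]+1
p2 O@[XOXOO/..XX.]: (1,0)[XOXOO/O.XX.]-1* (1,1)[XOXOO/.OXX.]-1 (1,4)[XOXOO/..XXO]-1
p3 X@[XOXOO/O.XX.]: (1,1)[XOXOO/OXXX.]+1* (1,4)[XOXOO/O.XXX]+1
p4 O@[XOXOO/OXXX.] terminal -1; root [.OXOO/..XX.] d8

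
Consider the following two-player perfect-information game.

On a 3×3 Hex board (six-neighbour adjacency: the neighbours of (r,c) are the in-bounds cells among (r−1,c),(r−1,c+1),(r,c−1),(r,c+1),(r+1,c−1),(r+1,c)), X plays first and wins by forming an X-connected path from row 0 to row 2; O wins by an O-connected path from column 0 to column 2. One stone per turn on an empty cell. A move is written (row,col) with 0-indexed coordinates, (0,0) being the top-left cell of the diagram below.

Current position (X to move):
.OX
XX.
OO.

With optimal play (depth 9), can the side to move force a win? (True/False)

X winning at [.OX/XX./OO.]: False

ply 1, X at .OX/XX./OO. | (0,0)=-1→XOX/XX./OO.*; (1,2)=-1→.OX/XXX/OO.; (2,2)=-1→.OX/XX./OOX
ply 2, O at XOX/XX./OO. | (1,2)=+1→XOX/XXO/OO.*; (2,2)=+1→XOX/XX./OOO
ply 3: XOX/XXO/OO. is terminal -1 (X); from .OX/XX./OO. depth 9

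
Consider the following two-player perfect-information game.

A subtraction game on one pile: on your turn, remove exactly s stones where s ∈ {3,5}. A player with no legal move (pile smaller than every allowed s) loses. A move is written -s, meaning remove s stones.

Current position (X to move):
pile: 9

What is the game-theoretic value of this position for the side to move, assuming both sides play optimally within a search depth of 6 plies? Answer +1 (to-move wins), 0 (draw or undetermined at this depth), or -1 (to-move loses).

value(9, X) = -1

[9] X move#1: -3:-1/6*, -5:-1/4
[6] O move#2: -3:-1/3, -5:+1/1*
[1] end (terminal -1, X#3); searched 9 to 6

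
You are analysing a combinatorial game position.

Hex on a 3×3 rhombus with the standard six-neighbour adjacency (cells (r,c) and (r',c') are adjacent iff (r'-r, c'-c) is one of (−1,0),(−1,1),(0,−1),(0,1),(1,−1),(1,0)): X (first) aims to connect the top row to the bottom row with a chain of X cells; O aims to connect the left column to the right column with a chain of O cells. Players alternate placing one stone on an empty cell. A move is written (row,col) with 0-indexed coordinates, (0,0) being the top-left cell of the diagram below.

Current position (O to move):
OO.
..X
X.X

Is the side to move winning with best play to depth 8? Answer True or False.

[OO./..X/X.X] O move#1: (0,2):+1/OOO/..X/X.X*, (1,0):-1/OO./O.X/X.X, (1,1):-1/OO./.OX/X.X, (2,1):-1/OO./..X/XOX
[OOO/..X/X.X] end (terminal -1, X#2); searched OO./..X/X.X to 8

O winning at [OO./..X/X.X]: True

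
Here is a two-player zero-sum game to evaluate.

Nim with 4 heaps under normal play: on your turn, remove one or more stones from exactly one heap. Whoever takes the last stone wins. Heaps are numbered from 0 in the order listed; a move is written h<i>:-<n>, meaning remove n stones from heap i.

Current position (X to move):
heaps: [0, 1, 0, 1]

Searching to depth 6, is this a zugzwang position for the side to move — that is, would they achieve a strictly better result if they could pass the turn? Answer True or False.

zugzwang((0,1,0,1), X) = True

ply 1, X at (0,1,0,1) | h1:-1=-1→(0,0,0,1)*; h3:-1=-1→(0,1,0,0)
ply 2, O at (0,0,0,1) | h3:-1=+1→(0,0,0,0)*
ply 3: (0,0,0,0) is terminal -1 (X); from (0,1,0,1) depth 6
suppose X passes — search the same position with O to move:
pass> ply 1, O at (0,1,0,1) | h1:-1=-1→(0,0,0,1)*; h3:-1=-1→(0,1,0,0)
pass> ply 2, X at (0,0,0,1) | h3:-1=+1→(0,0,0,0)*
pass> ply 3: (0,0,0,0) is terminal -1 (O); from (0,1,0,1) depth 6
for X: play -1, pass +1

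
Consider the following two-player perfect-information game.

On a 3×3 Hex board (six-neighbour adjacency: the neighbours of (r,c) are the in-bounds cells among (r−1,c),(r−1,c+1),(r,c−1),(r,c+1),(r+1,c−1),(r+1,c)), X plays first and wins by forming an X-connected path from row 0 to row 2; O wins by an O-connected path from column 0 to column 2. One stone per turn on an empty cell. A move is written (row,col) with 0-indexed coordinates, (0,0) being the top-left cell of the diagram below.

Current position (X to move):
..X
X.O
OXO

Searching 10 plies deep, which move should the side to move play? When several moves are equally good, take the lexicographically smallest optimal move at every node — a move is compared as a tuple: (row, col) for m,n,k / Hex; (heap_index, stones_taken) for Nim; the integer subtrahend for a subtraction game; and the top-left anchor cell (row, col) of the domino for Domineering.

X's best at [..X/X.O/OXO]: (1,1)

ply 1, X at ..X/X.O/OXO | (0,0)=-1→X.X/X.O/OXO; (0,1)=-1→.XX/X.O/OXO; (1,1)=+1→..X/XXO/OXO*
ply 2: ..X/XXO/OXO is terminal -1 (O); from ..X/X.O/OXO depth 10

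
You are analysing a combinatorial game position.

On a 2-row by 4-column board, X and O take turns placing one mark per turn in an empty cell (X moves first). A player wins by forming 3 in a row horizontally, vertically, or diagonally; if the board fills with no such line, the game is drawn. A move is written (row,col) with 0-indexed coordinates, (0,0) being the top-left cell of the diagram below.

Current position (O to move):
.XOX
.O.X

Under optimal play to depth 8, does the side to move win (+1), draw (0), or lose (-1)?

[.XOX/.O.X] O move#1: (0,0):+0/OXOX/.O.X*, (1,0):+0/.XOX/OO.X, (1,2):+0/.XOX/.OOX
[OXOX/.O.X] X move#2: (1,0):+0/OXOX/XO.X*, (1,2):+0/OXOX/.OXX
[OXOX/XO.X] O move#3: (1,2):+0/OXOX/XOOX*
[OXOX/XOOX] end (terminal +0, X#4); searched .XOX/.O.X to 8

value(.XOX/.O.X, O) = 0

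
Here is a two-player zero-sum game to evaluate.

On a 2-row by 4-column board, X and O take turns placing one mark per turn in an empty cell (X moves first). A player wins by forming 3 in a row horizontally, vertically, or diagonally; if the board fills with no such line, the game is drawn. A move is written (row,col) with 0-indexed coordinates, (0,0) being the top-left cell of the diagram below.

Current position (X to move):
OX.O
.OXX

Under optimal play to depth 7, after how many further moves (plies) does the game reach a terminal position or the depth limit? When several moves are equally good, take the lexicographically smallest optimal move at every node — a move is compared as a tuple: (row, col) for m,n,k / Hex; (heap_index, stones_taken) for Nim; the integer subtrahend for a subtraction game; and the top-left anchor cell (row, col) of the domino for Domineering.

p1 X@[OX.O/.OXX]: (0,2)[OXXO/.OXX]+0* (1,0)[OX.O/XOXX]+0
p2 O@[OXXO/.OXX]: (1,0)[OXXO/OOXX]+0*
p3 X@[OXXO/OOXX] terminal +0; root [OX.O/.OXX] d7

PV length from [OX.O/.OXX]: 2 plies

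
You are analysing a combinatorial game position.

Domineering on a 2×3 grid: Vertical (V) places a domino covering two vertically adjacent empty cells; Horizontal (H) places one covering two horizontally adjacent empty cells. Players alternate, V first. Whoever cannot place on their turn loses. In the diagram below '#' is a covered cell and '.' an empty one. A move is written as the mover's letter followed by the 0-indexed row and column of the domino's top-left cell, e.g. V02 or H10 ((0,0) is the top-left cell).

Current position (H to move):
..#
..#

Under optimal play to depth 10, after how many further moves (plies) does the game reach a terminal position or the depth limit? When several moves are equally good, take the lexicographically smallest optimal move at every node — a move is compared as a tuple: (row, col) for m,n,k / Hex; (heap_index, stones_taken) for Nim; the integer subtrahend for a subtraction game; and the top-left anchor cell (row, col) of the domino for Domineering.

ply 1, H at ..#/..# | H00=+1→###/..#*; H10=+1→..#/###
ply 2: ###/..# is terminal -1 (V); from ..#/..# depth 10

PV length from [..#/..#]: 1 ply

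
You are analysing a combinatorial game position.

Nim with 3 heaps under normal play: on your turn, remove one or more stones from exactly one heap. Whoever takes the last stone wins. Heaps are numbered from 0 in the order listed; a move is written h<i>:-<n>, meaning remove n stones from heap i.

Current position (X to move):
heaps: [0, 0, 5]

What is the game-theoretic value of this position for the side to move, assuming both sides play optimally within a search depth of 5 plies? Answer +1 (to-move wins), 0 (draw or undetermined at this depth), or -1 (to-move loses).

ply 1, X at (0,0,5) | h2:-1=-1→(0,0,4); h2:-2=-1→(0,0,3); h2:-3=-1→(0,0,2); h2:-4=-1→(0,0,1); h2:-5=+1→(0,0,0)*
ply 2: (0,0,0) is terminal -1 (O); from (0,0,5) depth 5

value((0,0,5), X) = +1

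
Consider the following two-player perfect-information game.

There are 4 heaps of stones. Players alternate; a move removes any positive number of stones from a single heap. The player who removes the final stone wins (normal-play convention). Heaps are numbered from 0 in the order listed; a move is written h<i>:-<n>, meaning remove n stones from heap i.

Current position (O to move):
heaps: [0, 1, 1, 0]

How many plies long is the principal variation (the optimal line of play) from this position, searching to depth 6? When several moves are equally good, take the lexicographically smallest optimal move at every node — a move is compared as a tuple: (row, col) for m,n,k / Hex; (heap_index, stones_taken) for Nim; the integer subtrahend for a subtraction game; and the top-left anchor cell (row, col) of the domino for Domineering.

PV length from [(0,1,1,0)]: 2 plies

[(0,1,1,0)] O move#1: h1:-1:-1/(0,0,1,0)*, h2:-1:-1/(0,1,0,0)
[(0,0,1,0)] X move#2: h2:-1:+1/(0,0,0,0)*
[(0,0,0,0)] end (terminal -1, O#3); searched (0,1,1,0) to 6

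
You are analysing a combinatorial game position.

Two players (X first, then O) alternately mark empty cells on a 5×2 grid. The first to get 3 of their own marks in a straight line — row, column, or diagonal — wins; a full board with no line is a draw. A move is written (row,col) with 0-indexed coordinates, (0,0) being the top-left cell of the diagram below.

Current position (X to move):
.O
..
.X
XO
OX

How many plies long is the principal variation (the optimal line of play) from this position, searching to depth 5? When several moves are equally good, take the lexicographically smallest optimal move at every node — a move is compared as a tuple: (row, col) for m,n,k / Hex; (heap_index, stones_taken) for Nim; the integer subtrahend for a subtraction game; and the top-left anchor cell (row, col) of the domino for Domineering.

PV length from [.O/../.X/XO/OX]: 4 plies

[.O/../.X/XO/OX] X move#1: (0,0):+0/XO/../.X/XO/OX*, (1,0):+0/.O/X./.X/XO/OX, (1,1):+0/.O/.X/.X/XO/OX, (2,0):+0/.O/../XX/XO/OX
[XO/../.X/XO/OX] O move#2: (1,0):+0/XO/O./.X/XO/OX*, (1,1):+0/XO/.O/.X/XO/OX, (2,0):+0/XO/../OX/XO/OX
[XO/O./.X/XO/OX] X move#3: (1,1):+0/XO/OX/.X/XO/OX*, (2,0):+0/XO/O./XX/XO/OX
[XO/OX/.X/XO/OX] O move#4: (2,0):+0/XO/OX/OX/XO/OX*
[XO/OX/OX/XO/OX] end (terminal +0, X#5); searched .O/../.X/XO/OX to 5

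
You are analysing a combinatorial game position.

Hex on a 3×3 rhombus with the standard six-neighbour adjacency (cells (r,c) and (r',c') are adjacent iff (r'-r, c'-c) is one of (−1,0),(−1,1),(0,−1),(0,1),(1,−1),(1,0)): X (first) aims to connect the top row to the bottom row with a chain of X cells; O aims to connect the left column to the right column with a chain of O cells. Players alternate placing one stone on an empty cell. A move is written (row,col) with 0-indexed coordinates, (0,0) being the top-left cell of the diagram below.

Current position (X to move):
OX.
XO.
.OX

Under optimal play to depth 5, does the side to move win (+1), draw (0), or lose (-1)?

value(OX./XO./.OX, X) = +1

ply 1, X at OX./XO./.OX | (0,2)=+1→OXX/XO./.OX*; (1,2)=+1→OX./XOX/.OX; (2,0)=+1→OX./XO./XOX
ply 2, O at OXX/XO./.OX | (1,2)=-1→OXX/XOO/.OX*; (2,0)=-1→OXX/XO./OOX
ply 3, X at OXX/XOO/.OX | (2,0)=+1→OXX/XOO/XOX*
ply 4: OXX/XOO/XOX is terminal -1 (O); from OX./XO./.OX depth 5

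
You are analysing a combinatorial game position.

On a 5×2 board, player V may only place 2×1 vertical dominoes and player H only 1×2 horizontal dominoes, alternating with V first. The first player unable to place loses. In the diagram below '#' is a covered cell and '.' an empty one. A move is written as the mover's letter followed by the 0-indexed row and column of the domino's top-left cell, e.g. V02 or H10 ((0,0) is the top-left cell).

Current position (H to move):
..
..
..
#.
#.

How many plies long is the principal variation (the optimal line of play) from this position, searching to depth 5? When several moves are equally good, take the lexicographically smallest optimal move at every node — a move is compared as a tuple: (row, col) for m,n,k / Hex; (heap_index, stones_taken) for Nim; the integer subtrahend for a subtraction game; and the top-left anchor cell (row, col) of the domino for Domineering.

p1 H@[../../../#./#.]: H00[##/../../#./#.]-1 H10[../##/../#./#.]+1* H20[../../##/#./#.]-1
p2 V@[../##/../#./#.]: V21[../##/.#/##/#.]-1* V31[../##/../##/##]-1
p3 H@[../##/.#/##/#.]: H00[##/##/.#/##/#.]+1*
p4 V@[##/##/.#/##/#.] terminal -1; root [../../../#./#.] d5

PV length from [../../../#./#.]: 3 plies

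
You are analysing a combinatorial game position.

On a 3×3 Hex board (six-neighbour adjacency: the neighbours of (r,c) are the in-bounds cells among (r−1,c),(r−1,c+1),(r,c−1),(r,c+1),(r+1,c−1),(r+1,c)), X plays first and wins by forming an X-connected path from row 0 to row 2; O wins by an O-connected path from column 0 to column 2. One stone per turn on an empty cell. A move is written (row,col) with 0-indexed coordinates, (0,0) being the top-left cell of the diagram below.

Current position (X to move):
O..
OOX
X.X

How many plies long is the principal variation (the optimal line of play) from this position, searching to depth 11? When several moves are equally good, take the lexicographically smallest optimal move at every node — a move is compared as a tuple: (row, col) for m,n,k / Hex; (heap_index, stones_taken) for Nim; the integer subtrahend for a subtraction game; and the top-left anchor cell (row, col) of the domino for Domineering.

PV length from [O../OOX/X.X]: 1 ply

p1 X@[O../OOX/X.X]: (0,1)[OX./OOX/X.X]-1 (0,2)[O.X/OOX/X.X]+1* (2,1)[O../OOX/XXX]-1
p2 O@[O.X/OOX/X.X] terminal -1; root [O../OOX/X.X] d11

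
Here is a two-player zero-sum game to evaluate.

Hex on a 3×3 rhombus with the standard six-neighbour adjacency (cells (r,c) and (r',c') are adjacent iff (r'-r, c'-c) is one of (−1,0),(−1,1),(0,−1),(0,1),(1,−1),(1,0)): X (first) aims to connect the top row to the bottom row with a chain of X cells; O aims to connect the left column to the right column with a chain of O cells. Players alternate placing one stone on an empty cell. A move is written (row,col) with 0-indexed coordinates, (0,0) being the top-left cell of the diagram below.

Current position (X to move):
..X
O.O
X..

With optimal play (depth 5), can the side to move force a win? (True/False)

X winning at [..X/O.O/X..]: True

[..X/O.O/X..] X move#1: (0,0):-1/X.X/O.O/X.., (0,1):-1/.XX/O.O/X.., (1,1):+1/..X/OXO/X..*, (2,1):-1/..X/O.O/XX., (2,2):-1/..X/O.O/X.X
[..X/OXO/X..] end (terminal -1, O#2); searched ..X/O.O/X.. to 5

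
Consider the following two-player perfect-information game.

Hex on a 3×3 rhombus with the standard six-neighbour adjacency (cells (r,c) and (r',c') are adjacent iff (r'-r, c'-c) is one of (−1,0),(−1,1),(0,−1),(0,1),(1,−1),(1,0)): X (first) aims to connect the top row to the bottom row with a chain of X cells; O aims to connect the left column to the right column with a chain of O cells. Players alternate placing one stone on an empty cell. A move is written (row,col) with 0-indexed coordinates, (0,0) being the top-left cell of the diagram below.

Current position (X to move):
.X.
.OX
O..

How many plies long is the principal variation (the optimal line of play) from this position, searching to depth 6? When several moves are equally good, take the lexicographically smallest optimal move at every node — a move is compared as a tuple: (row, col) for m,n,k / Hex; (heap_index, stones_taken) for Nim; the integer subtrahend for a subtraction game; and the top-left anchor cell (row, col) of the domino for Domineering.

PV length from [.X./.OX/O..]: 5 plies

ply 1, X at .X./.OX/O.. | (0,0)=-1→XX./.OX/O..; (0,2)=+1→.XX/.OX/O..*; (1,0)=-1→.X./XOX/O..; (2,1)=-1→.X./.OX/OX.; (2,2)=-1→.X./.OX/O.X
ply 2, O at .XX/.OX/O.. | (0,0)=-1→OXX/.OX/O..*; (1,0)=-1→.XX/OOX/O..; (2,1)=-1→.XX/.OX/OO.; (2,2)=-1→.XX/.OX/O.O
ply 3, X at OXX/.OX/O.. | (1,0)=+1→OXX/XOX/O..*; (2,1)=+1→OXX/.OX/OX.; (2,2)=+1→OXX/.OX/O.X
ply 4, O at OXX/XOX/O.. | (2,1)=-1→OXX/XOX/OO.*; (2,2)=-1→OXX/XOX/O.O
ply 5, X at OXX/XOX/OO. | (2,2)=+1→OXX/XOX/OOX*
ply 6: OXX/XOX/OOX is terminal -1 (O); from .X./.OX/O.. depth 6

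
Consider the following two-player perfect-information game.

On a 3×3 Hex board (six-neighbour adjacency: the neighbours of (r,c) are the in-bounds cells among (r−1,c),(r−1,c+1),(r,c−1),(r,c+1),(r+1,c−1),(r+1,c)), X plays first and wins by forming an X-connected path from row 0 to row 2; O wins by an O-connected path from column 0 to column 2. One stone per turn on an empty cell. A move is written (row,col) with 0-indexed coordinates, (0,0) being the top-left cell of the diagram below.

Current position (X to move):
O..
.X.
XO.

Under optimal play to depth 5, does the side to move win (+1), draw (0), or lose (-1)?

value(O../.X./XO., X) = +1

ply 1, X at O../.X./XO. | (0,1)=+1→OX./.X./XO.*; (0,2)=+1→O.X/.X./XO.; (1,0)=+1→O../XX./XO.; (1,2)=+1→O../.XX/XO.; (2,2)=+1→O../.X./XOX
ply 2: OX./.X./XO. is terminal -1 (O); from O../.X./XO. depth 5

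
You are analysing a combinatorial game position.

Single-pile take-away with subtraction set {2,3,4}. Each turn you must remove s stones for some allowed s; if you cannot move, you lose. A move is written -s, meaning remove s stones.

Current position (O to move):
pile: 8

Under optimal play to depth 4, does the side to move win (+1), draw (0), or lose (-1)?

ply 1, O at 8 | -2=+1→6*; -3=-1→5; -4=-1→4
ply 2, X at 6 | -2=-1→4*; -3=-1→3; -4=-1→2
ply 3, O at 4 | -2=-1→2; -3=+1→1*; -4=+1→0
ply 4: 1 is terminal -1 (X); from 8 depth 4

value(8, O) = +1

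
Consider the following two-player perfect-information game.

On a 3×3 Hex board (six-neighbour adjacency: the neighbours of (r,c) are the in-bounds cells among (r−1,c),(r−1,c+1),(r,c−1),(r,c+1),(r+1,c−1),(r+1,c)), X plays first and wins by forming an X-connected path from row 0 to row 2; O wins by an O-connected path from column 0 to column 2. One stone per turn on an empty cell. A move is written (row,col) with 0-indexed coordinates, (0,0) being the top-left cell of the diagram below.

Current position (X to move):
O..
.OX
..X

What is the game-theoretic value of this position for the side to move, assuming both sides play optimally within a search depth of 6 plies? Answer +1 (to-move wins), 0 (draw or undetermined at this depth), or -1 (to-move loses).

[O../.OX/..X] X move#1: (0,1):-1/OX./.OX/..X, (0,2):+1/O.X/.OX/..X*, (1,0):-1/O../XOX/..X, (2,0):-1/O../.OX/X.X, (2,1):-1/O../.OX/.XX
[O.X/.OX/..X] end (terminal -1, O#2); searched O../.OX/..X to 6

value(O../.OX/..X, X) = +1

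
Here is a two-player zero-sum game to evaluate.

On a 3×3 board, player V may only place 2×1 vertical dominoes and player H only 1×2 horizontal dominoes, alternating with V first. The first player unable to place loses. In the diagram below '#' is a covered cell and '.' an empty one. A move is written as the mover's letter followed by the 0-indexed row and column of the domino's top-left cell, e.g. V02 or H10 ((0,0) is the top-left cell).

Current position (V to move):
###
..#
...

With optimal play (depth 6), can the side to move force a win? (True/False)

V winning at [###/..#/...]: True

ply 1, V at ###/..#/... | V10=-1→###/#.#/#..; V11=+1→###/.##/.#.*
ply 2: ###/.##/.#. is terminal -1 (H); from ###/..#/... depth 6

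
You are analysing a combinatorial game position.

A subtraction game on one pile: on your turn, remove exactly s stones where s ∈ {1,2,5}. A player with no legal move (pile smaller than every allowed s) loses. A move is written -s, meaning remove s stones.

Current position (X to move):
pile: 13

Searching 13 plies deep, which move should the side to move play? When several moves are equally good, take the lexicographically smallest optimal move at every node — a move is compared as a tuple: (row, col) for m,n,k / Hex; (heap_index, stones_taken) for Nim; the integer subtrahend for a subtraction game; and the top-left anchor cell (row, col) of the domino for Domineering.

ply 1, X at 13 | -1=+1→12*; -2=-1→11; -5=-1→8
ply 2, O at 12 | -1=-1→11*; -2=-1→10; -5=-1→7
ply 3, X at 11 | -1=-1→10; -2=+1→9*; -5=+1→6
ply 4, O at 9 | -1=-1→8*; -2=-1→7; -5=-1→4
ply 5, X at 8 | -1=-1→7; -2=+1→6*; -5=+1→3
ply 6, O at 6 | -1=-1→5*; -2=-1→4; -5=-1→1
ply 7, X at 5 | -1=-1→4; -2=+1→3*; -5=+1→0
ply 8, O at 3 | -1=-1→2*; -2=-1→1
ply 9, X at 2 | -1=-1→1; -2=+1→0*
ply 10: 0 is terminal -1 (O); from 13 depth 13

X's best at [13]: -1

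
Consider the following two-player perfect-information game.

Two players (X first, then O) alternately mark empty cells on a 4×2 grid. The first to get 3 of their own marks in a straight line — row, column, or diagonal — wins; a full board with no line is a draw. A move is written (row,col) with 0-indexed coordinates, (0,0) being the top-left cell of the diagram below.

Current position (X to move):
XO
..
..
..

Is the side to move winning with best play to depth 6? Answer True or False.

X winning at [XO/../../..]: False

p1 X@[XO/../../..]: (1,0)[XO/X./../..]+0* (1,1)[XO/.X/../..]+0 (2,0)[XO/../X./..]+0 (2,1)[XO/../.X/..]+0 (3,0)[XO/../../X.]+0 (3,1)[XO/../../.X]+0
p2 O@[XO/X./../..]: (1,1)[XO/XO/../..]-1 (2,0)[XO/X./O./..]+0* (2,1)[XO/X./.O/..]-1 (3,0)[XO/X./../O.]-1 (3,1)[XO/X./../.O]-1
p3 X@[XO/X./O./..]: (1,1)[XO/XX/O./..]+0* (2,1)[XO/X./OX/..]+0 (3,0)[XO/X./O./X.]+0 (3,1)[XO/X./O./.X]+0
p4 O@[XO/XX/O./..]: (2,1)[XO/XX/OO/..]+0* (3,0)[XO/XX/O./O.]+0 (3,1)[XO/XX/O./.O]+0
p5 X@[XO/XX/OO/..]: (3,0)[XO/XX/OO/X.]+0* (3,1)[XO/XX/OO/.X]+0
p6 O@[XO/XX/OO/X.]: (3,1)[XO/XX/OO/XO]+0*
p7 X@[XO/XX/OO/XO] terminal +0; root [XO/../../..] d6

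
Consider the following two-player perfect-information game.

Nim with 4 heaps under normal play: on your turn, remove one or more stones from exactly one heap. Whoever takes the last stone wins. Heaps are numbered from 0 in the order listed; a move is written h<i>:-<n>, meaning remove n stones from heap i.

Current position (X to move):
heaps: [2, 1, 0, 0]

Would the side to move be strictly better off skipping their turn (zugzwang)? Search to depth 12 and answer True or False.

zugzwang((2,1,0,0), X) = False

p1 X@[(2,1,0,0)]: h0:-1[(1,1,0,0)]+1* h0:-2[(0,1,0,0)]-1 h1:-1[(2,0,0,0)]-1
p2 O@[(1,1,0,0)]: h0:-1[(0,1,0,0)]-1* h1:-1[(1,0,0,0)]-1
p3 X@[(0,1,0,0)]: h1:-1[(0,0,0,0)]+1*
p4 O@[(0,0,0,0)] terminal -1; root [(2,1,0,0)] d12
suppose X passes — search the same position with O to move:
pass> p1 O@[(2,1,0,0)]: h0:-1[(1,1,0,0)]+1* h0:-2[(0,1,0,0)]-1 h1:-1[(2,0,0,0)]-1
pass> p2 X@[(1,1,0,0)]: h0:-1[(0,1,0,0)]-1* h1:-1[(1,0,0,0)]-1
pass> p3 O@[(0,1,0,0)]: h1:-1[(0,0,0,0)]+1*
pass> p4 X@[(0,0,0,0)] terminal -1; root [(2,1,0,0)] d12
for X: play +1, pass -1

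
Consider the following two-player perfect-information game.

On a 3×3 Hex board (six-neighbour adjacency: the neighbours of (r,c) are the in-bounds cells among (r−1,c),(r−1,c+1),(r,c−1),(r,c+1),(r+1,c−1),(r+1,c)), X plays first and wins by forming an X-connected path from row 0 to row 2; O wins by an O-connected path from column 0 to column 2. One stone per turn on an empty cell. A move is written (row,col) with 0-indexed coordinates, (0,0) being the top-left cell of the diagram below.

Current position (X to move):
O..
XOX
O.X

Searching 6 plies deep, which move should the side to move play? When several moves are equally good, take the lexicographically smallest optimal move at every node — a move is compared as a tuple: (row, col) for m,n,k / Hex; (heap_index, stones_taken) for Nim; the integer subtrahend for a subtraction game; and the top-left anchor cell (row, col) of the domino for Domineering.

X's best at [O../XOX/O.X]: (0,2)

[O../XOX/O.X] X move#1: (0,1):-1/OX./XOX/O.X, (0,2):+1/O.X/XOX/O.X*, (2,1):-1/O../XOX/OXX
[O.X/XOX/O.X] end (terminal -1, O#2); searched O../XOX/O.X to 6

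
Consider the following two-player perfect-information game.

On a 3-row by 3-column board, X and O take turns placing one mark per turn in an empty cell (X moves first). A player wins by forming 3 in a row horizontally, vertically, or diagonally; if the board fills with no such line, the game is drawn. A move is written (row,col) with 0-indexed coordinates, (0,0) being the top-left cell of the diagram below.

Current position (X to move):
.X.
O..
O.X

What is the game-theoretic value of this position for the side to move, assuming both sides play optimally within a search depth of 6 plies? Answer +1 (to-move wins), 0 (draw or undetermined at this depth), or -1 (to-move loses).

value(.X./O../O.X, X) = +1

[.X./O../O.X] X move#1: (0,0):+1/XX./O../O.X*, (0,2):-1/.XX/O../O.X, (1,1):-1/.X./OX./O.X, (1,2):-1/.X./O.X/O.X, (2,1):-1/.X./O../OXX
[XX./O../O.X] O move#2: (0,2):-1/XXO/O../O.X*, (1,1):-1/XX./OO./O.X, (1,2):-1/XX./O.O/O.X, (2,1):-1/XX./O../OOX
[XXO/O../O.X] X move#3: (1,1):+1/XXO/OX./O.X*, (1,2):-1/XXO/O.X/O.X, (2,1):-1/XXO/O../OXX
[XXO/OX./O.X] end (terminal -1, O#4); searched .X./O../O.X to 6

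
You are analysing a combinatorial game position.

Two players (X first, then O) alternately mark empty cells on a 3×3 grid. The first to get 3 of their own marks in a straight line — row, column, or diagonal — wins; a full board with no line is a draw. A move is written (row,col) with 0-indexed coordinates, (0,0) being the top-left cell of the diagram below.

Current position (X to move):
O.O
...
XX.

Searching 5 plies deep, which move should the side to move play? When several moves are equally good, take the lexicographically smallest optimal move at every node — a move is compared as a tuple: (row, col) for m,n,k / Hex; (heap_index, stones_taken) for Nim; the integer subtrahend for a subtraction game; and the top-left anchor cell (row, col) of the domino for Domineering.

X's best at [O.O/.../XX.]: (0,1)

[O.O/.../XX.] X move#1: (0,1):+1/OXO/.../XX.*, (1,0):-1/O.O/X../XX., (1,1):-1/O.O/.X./XX., (1,2):-1/O.O/..X/XX., (2,2):+1/O.O/.../XXX
[OXO/.../XX.] O move#2: (1,0):-1/OXO/O../XX.*, (1,1):-1/OXO/.O./XX., (1,2):-1/OXO/..O/XX., (2,2):-1/OXO/.../XXO
[OXO/O../XX.] X move#3: (1,1):+1/OXO/OX./XX.*, (1,2):+1/OXO/O.X/XX., (2,2):+1/OXO/O../XXX
[OXO/OX./XX.] end (terminal -1, O#4); searched O.O/.../XX. to 5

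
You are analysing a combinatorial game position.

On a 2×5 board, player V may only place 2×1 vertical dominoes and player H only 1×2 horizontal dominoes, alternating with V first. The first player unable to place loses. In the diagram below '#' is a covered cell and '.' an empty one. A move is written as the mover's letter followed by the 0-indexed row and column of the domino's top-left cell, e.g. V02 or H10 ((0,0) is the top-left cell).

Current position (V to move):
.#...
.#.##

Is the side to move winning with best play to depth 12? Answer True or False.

p1 V@[.#.../.#.##]: V00[##.../##.##]-1 V02[.##../.####]+1*
p2 H@[.##../.####]: H03[.####/.####]-1*
p3 V@[.####/.####]: V00[#####/#####]+1*
p4 H@[#####/#####] terminal -1; root [.#.../.#.##] d12

V winning at [.#.../.#.##]: True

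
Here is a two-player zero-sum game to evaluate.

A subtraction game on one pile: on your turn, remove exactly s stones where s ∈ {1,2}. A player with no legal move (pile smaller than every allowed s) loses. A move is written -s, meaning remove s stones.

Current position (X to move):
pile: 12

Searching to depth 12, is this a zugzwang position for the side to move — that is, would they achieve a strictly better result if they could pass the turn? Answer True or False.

zugzwang(12, X) = True

p1 X@[12]: -1[11]-1* -2[10]-1
p2 O@[11]: -1[10]-1 -2[9]+1*
p3 X@[9]: -1[8]-1* -2[7]-1
p4 O@[8]: -1[7]-1 -2[6]+1*
p5 X@[6]: -1[5]-1* -2[4]-1
p6 O@[5]: -1[4]-1 -2[3]+1*
p7 X@[3]: -1[2]-1* -2[1]-1
p8 O@[2]: -1[1]-1 -2[0]+1*
p9 X@[0] terminal -1; root [12] d12
if X skipped the turn, O would face:
~ p1 O@[12]: -1[11]-1* -2[10]-1
~ p2 X@[11]: -1[10]-1 -2[9]+1*
~ p3 O@[9]: -1[8]-1* -2[7]-1
~ p4 X@[8]: -1[7]-1 -2[6]+1*
~ p5 O@[6]: -1[5]-1* -2[4]-1
~ p6 X@[5]: -1[4]-1 -2[3]+1*
~ p7 O@[3]: -1[2]-1* -2[1]-1
~ p8 X@[2]: -1[1]-1 -2[0]+1*
~ p9 O@[0] terminal -1; root [12] d12
compare (X): move=-1 vs pass=+1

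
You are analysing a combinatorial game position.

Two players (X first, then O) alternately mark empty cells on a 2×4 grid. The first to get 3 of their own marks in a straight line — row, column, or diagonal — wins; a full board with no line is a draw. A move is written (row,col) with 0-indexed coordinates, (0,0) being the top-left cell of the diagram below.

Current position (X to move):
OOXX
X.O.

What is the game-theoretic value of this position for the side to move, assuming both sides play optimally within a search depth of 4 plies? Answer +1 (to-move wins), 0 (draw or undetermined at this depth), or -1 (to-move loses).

value(OOXX/X.O., X) = 0

ply 1, X at OOXX/X.O. | (1,1)=+0→OOXX/XXO.*; (1,3)=+0→OOXX/X.OX
ply 2, O at OOXX/XXO. | (1,3)=+0→OOXX/XXOO*
ply 3: OOXX/XXOO is terminal +0 (X); from OOXX/X.O. depth 4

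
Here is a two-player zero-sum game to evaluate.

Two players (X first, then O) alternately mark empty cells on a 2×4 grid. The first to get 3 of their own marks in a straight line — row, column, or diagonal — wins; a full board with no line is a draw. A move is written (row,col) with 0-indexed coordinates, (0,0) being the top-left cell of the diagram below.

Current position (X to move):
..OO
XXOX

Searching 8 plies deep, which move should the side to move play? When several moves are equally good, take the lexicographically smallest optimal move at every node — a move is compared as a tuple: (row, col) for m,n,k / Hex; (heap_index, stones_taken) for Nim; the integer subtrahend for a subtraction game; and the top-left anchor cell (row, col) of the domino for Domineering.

X's best at [..OO/XXOX]: (0,1)

ply 1, X at ..OO/XXOX | (0,0)=-1→X.OO/XXOX; (0,1)=+0→.XOO/XXOX*
ply 2, O at .XOO/XXOX | (0,0)=+0→OXOO/XXOX*
ply 3: OXOO/XXOX is terminal +0 (X); from ..OO/XXOX depth 8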